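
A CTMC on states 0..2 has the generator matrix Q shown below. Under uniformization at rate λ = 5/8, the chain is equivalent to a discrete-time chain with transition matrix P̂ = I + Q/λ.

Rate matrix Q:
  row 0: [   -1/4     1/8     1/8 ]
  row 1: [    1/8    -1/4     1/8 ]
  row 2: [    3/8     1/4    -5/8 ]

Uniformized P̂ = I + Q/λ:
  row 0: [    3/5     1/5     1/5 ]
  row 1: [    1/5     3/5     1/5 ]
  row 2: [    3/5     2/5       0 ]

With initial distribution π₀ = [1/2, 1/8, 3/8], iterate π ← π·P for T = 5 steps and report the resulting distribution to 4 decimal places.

t=0: π = [0.5000, 0.1250, 0.3750]
t=1: π = [0.5500, 0.3250, 0.1250]
t=2: π = [0.4700, 0.3550, 0.1750]
t=3: π = [0.4580, 0.3770, 0.1650]
t=4: π = [0.4492, 0.3838, 0.1670]
t=5: π = [0.4465, 0.3869, 0.1666]

π = [0.4465, 0.3869, 0.1666]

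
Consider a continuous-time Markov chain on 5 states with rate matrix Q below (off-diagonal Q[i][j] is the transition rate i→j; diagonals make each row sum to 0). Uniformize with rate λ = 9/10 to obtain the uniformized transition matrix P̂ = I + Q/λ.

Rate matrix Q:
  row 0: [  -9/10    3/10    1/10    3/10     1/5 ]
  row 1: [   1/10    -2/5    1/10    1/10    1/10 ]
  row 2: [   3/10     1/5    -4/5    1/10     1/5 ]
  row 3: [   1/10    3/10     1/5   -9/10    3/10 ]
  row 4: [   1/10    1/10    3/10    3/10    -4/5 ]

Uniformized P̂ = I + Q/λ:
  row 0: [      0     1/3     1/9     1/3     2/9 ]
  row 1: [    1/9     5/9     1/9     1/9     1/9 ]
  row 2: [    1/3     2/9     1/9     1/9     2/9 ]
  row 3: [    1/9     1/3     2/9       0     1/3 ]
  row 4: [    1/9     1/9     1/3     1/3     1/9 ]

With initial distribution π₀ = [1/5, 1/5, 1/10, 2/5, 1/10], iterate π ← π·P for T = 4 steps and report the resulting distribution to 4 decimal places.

t=0: π = [0.2000, 0.2000, 0.1000, 0.4000, 0.1000]
t=1: π = [0.1111, 0.3444, 0.1778, 0.1333, 0.2333]
t=2: π = [0.1383, 0.3383, 0.1778, 0.1728, 0.1728]
t=3: π = [0.1353, 0.3503, 0.1687, 0.1610, 0.1846]
t=4: π = [0.1336, 0.3514, 0.1700, 0.1643, 0.1807]

π = [0.1336, 0.3514, 0.1700, 0.1643, 0.1807]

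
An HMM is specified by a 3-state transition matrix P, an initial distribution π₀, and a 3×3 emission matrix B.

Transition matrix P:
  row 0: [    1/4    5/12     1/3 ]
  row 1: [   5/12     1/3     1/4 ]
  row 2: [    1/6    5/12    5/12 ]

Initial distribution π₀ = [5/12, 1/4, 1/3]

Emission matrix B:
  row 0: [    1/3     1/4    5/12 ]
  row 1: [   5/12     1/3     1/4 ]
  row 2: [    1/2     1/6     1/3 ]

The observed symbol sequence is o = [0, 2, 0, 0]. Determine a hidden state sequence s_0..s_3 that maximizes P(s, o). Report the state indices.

path = [2, 2, 2, 2]

t=0: δ = [1.389e-01, 1.042e-01, 1.667e-01]  (obs o_0=0)
t=1: δ = [1.808e-02, 1.736e-02, 2.315e-02]  ψ = [1, 2, 2]  (obs o_1=2)
t=2: δ = [2.411e-03, 4.019e-03, 4.823e-03]  ψ = [1, 2, 2]  (obs o_2=0)
t=3: δ = [5.582e-04, 8.372e-04, 1.005e-03]  ψ = [1, 2, 2]  (obs o_3=0)
backtrack: best end state = 2; path = [2, 2, 2, 2]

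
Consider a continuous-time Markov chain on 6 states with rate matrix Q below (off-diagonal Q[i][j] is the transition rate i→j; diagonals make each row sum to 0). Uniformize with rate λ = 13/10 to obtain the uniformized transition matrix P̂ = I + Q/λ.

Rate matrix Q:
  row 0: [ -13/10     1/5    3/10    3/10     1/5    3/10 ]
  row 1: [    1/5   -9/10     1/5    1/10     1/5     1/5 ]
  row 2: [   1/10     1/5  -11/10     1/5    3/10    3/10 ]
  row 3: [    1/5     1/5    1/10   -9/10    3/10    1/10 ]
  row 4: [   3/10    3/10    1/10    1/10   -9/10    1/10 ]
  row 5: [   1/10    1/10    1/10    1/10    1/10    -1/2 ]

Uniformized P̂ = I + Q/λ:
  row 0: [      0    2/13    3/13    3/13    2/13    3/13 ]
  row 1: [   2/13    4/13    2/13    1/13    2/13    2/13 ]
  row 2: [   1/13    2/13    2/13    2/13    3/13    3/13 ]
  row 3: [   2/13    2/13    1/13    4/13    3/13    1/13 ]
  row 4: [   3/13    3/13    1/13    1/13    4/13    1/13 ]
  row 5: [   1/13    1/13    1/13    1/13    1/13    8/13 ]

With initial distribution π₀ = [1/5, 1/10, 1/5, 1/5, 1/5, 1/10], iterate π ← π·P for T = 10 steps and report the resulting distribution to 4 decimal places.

π = [0.1192, 0.1733, 0.1176, 0.1356, 0.1799, 0.2744]

t=0: π = [0.2000, 0.1000, 0.2000, 0.2000, 0.2000, 0.1000]
t=1: π = [0.1154, 0.1769, 0.1308, 0.1692, 0.2077, 0.2000]
t=2: π = [0.1266, 0.1817, 0.1183, 0.1438, 0.1935, 0.2361]
t=3: π = [0.1220, 0.1785, 0.1195, 0.1387, 0.1856, 0.2557]
t=4: π = [0.1205, 0.1759, 0.1186, 0.1369, 0.1826, 0.2655]
t=5: π = [0.1198, 0.1745, 0.1181, 0.1362, 0.1812, 0.2702]
t=6: π = [0.1195, 0.1738, 0.1179, 0.1359, 0.1805, 0.2724]
t=7: π = [0.1193, 0.1735, 0.1177, 0.1357, 0.1802, 0.2735]
t=8: π = [0.1193, 0.1734, 0.1177, 0.1357, 0.1800, 0.2740]
t=9: π = [0.1192, 0.1733, 0.1177, 0.1356, 0.1800, 0.2743]
t=10: π = [0.1192, 0.1733, 0.1176, 0.1356, 0.1799, 0.2744]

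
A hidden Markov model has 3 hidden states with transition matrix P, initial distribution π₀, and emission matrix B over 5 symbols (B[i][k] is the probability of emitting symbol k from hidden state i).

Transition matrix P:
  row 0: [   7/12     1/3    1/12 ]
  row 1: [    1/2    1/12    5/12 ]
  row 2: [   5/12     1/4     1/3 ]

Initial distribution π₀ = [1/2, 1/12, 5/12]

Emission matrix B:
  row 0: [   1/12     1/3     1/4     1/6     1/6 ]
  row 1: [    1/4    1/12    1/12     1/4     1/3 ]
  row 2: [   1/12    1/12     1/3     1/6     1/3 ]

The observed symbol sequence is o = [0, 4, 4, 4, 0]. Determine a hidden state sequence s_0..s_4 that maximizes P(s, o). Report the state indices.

t=0: δ = [4.167e-02, 2.083e-02, 3.472e-02]  (obs o_0=0)
t=1: δ = [4.051e-03, 4.630e-03, 3.858e-03]  ψ = [0, 0, 2]  (obs o_1=4)
t=2: δ = [3.938e-04, 4.501e-04, 6.430e-04]  ψ = [0, 0, 1]  (obs o_2=4)
t=3: δ = [4.465e-05, 5.358e-05, 7.144e-05]  ψ = [2, 2, 2]  (obs o_3=4)
t=4: δ = [2.481e-06, 4.465e-06, 1.985e-06]  ψ = [2, 2, 2]  (obs o_4=0)
backtrack: best end state = 1; path = [0, 1, 2, 2, 1]

path = [0, 1, 2, 2, 1]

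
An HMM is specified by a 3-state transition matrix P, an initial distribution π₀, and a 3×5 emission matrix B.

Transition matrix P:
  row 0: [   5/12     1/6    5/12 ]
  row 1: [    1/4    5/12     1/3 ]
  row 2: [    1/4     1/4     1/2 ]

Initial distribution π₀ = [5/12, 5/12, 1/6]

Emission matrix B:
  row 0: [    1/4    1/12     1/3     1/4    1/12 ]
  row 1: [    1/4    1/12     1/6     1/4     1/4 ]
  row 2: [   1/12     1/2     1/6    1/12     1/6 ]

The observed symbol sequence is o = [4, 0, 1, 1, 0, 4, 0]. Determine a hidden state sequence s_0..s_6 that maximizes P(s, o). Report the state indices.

t=0: δ = [3.472e-02, 1.042e-01, 2.778e-02]  (obs o_0=4)
t=1: δ = [6.510e-03, 1.085e-02, 2.894e-03]  ψ = [1, 1, 1]  (obs o_1=0)
t=2: δ = [2.261e-04, 3.768e-04, 1.808e-03]  ψ = [0, 1, 1]  (obs o_2=1)
t=3: δ = [3.768e-05, 3.768e-05, 4.521e-04]  ψ = [2, 2, 2]  (obs o_3=1)
t=4: δ = [2.826e-05, 2.826e-05, 1.884e-05]  ψ = [2, 2, 2]  (obs o_4=0)
t=5: δ = [9.811e-07, 2.943e-06, 1.962e-06]  ψ = [0, 1, 0]  (obs o_5=4)
t=6: δ = [1.840e-07, 3.066e-07, 8.176e-08]  ψ = [1, 1, 1]  (obs o_6=0)
backtrack: best end state = 1; path = [1, 1, 2, 2, 1, 1, 1]

path = [1, 1, 2, 2, 1, 1, 1]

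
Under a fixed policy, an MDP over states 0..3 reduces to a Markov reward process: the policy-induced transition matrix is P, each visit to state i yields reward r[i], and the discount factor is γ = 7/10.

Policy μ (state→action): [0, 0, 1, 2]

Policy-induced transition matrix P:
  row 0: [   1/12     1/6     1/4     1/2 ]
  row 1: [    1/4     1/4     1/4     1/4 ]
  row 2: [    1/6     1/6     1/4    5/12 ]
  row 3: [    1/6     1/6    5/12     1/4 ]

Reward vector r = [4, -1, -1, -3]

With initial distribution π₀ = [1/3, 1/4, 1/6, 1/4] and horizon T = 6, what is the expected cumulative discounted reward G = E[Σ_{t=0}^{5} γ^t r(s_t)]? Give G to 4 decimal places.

t=0: π = [0.3333, 0.2500, 0.1667, 0.2500], E[r] = 0.1667, γ^t·E[r] = 0.166667, running G = 0.166667
t=1: π = [0.1597, 0.1875, 0.2917, 0.3611], E[r] = -0.9236, γ^t·E[r] = -0.646528, running G = -0.479861
t=2: π = [0.1690, 0.1823, 0.3102, 0.3385], E[r] = -0.8322, γ^t·E[r] = -0.407766, running G = -0.887627
t=3: π = [0.1678, 0.1819, 0.3064, 0.3439], E[r] = -0.8490, γ^t·E[r] = -0.291209, running G = -1.178837
t=4: π = [0.1678, 0.1818, 0.3073, 0.3430], E[r] = -0.8468, γ^t·E[r] = -0.203323, running G = -1.382160
t=5: π = [0.1678, 0.1818, 0.3072, 0.3432], E[r] = -0.8472, γ^t·E[r] = -0.142389, running G = -1.524549

G = -1.5245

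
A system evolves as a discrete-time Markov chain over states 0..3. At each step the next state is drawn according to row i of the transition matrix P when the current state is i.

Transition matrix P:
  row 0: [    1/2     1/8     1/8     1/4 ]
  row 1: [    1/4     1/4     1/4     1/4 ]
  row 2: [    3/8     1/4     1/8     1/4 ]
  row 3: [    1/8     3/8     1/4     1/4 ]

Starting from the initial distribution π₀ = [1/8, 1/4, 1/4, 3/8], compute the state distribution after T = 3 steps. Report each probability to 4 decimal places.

t=0: π = [0.1250, 0.2500, 0.2500, 0.3750]
t=1: π = [0.2656, 0.2813, 0.2031, 0.2500]
t=2: π = [0.3105, 0.2480, 0.1914, 0.2500]
t=3: π = [0.3203, 0.2424, 0.1873, 0.2500]

π = [0.3203, 0.2424, 0.1873, 0.2500]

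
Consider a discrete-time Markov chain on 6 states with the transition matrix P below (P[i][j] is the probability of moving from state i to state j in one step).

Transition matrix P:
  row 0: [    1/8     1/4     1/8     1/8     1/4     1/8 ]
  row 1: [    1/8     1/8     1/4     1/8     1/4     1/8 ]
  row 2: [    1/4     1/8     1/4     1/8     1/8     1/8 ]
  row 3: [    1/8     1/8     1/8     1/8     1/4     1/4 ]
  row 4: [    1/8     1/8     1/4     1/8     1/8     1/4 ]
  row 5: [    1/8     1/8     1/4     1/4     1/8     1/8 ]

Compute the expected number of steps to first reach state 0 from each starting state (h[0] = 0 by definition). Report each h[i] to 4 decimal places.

First-step conditioning: h[0] = 0; for i ≠ 0, h[i] = 1 + Σ_k P[i][k]·h[k].
  h[1] = 1 + 1/8·h[1] + 1/4·h[2] + 1/8·h[3] + 1/4·h[4] + 1/8·h[5]
  h[2] = 1 + 1/8·h[1] + 1/4·h[2] + 1/8·h[3] + 1/8·h[4] + 1/8·h[5]
  h[3] = 1 + 1/8·h[1] + 1/8·h[2] + 1/8·h[3] + 1/4·h[4] + 1/4·h[5]
  h[4] = 1 + 1/8·h[1] + 1/4·h[2] + 1/8·h[3] + 1/8·h[4] + 1/4·h[5]
  h[5] = 1 + 1/8·h[1] + 1/4·h[2] + 1/4·h[3] + 1/8·h[4] + 1/8·h[5]
Solving the 5×5 linear system over states ≠ 0 gives exactly h = [0, 36792/5665, 32192/5665, 37376/5665, 7360/1133, 36864/5665] (h[0] = 0 is the target).

h = [0.0000, 6.4946, 5.6826, 6.5977, 6.4960, 6.5073]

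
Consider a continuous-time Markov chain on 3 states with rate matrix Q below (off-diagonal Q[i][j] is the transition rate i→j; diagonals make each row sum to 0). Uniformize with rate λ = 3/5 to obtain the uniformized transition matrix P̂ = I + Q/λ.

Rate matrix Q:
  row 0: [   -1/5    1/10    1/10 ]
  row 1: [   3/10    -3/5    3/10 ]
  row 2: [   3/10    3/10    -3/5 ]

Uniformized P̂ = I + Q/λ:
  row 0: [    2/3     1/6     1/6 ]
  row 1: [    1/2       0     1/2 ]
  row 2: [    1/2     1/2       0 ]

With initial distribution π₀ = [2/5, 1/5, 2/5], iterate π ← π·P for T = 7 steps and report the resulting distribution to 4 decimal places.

π = [0.6000, 0.2008, 0.1992]

t=0: π = [0.4000, 0.2000, 0.4000]
t=1: π = [0.5667, 0.2667, 0.1667]
t=2: π = [0.5944, 0.1778, 0.2278]
t=3: π = [0.5991, 0.2130, 0.1880]
t=4: π = [0.5998, 0.1938, 0.2063]
t=5: π = [0.6000, 0.2031, 0.1969]
t=6: π = [0.6000, 0.1984, 0.2016]
t=7: π = [0.6000, 0.2008, 0.1992]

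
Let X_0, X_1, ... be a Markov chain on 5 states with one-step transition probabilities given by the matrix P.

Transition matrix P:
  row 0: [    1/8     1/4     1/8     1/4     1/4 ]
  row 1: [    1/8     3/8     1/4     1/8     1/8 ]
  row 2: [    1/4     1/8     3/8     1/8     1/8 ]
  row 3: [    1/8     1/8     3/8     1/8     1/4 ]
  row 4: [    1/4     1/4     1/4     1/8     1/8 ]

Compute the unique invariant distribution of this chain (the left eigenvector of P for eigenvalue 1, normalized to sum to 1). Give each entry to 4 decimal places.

π = [0.1809, 0.2245, 0.2810, 0.1476, 0.1661]

Balance equations π_j = Σ_i π_i·P[i][j]:
  π_0 = 1/8·π_0 + 1/8·π_1 + 1/4·π_2 + 1/8·π_3 + 1/4·π_4
  π_1 = 1/4·π_0 + 3/8·π_1 + 1/8·π_2 + 1/8·π_3 + 1/4·π_4
  π_2 = 1/8·π_0 + 1/4·π_1 + 3/8·π_2 + 3/8·π_3 + 1/4·π_4
  π_3 = 1/4·π_0 + 1/8·π_1 + 1/8·π_2 + 1/8·π_3 + 1/8·π_4
  normalize: π_0 + π_1 + π_2 + π_3 + π_4 = 1
Solving the linear system gives exactly π = [647/3577, 11/49, 1005/3577, 528/3577, 594/3577].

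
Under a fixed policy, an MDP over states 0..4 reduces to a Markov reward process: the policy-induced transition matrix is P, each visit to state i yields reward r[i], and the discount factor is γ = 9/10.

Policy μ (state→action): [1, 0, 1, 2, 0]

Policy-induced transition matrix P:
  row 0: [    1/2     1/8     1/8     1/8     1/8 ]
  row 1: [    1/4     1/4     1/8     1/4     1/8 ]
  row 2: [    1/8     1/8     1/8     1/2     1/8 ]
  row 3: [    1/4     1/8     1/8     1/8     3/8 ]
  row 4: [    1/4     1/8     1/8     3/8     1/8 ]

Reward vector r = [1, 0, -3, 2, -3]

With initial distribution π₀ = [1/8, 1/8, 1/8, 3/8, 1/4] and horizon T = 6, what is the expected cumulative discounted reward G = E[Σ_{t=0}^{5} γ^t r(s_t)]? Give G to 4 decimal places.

G = -0.8975

t=0: π = [0.1250, 0.1250, 0.1250, 0.3750, 0.2500], E[r] = -0.2500, γ^t·E[r] = -0.250000, running G = -0.250000
t=1: π = [0.2656, 0.1406, 0.1250, 0.2500, 0.2188], E[r] = -0.2656, γ^t·E[r] = -0.239063, running G = -0.489063
t=2: π = [0.3008, 0.1426, 0.1250, 0.2441, 0.1875], E[r] = -0.1484, γ^t·E[r] = -0.120234, running G = -0.609297
t=3: π = [0.3096, 0.1428, 0.1250, 0.2366, 0.1860], E[r] = -0.1504, γ^t·E[r] = -0.109635, running G = -0.718932
t=4: π = [0.3118, 0.1429, 0.1250, 0.2362, 0.1841], E[r] = -0.1432, γ^t·E[r] = -0.093946, running G = -0.812878
t=5: π = [0.3123, 0.1429, 0.1250, 0.2358, 0.1841], E[r] = -0.1433, γ^t·E[r] = -0.084632, running G = -0.897510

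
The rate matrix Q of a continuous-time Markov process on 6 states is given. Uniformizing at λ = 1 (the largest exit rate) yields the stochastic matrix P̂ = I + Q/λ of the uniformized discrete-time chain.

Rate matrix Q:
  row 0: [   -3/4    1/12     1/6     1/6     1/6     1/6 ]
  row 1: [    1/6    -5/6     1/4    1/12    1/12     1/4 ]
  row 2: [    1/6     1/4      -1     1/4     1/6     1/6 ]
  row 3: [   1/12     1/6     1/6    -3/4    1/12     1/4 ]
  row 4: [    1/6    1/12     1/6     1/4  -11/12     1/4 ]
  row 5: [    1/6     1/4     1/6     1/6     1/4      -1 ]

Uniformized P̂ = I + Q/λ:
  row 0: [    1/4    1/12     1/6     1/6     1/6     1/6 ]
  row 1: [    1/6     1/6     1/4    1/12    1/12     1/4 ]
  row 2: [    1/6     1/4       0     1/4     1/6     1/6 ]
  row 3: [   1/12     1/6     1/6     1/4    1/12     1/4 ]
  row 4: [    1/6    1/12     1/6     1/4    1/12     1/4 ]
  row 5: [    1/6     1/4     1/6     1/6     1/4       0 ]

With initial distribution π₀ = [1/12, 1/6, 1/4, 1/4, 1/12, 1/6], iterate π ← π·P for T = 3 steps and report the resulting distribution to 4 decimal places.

π = [0.1643, 0.1699, 0.1542, 0.1932, 0.1402, 0.1780]

t=0: π = [0.0833, 0.1667, 0.2500, 0.2500, 0.0833, 0.1667]
t=1: π = [0.1528, 0.1875, 0.1389, 0.2014, 0.1389, 0.1806]
t=2: π = [0.1626, 0.1690, 0.1591, 0.1910, 0.1377, 0.1806]
t=3: π = [0.1643, 0.1699, 0.1542, 0.1932, 0.1402, 0.1780]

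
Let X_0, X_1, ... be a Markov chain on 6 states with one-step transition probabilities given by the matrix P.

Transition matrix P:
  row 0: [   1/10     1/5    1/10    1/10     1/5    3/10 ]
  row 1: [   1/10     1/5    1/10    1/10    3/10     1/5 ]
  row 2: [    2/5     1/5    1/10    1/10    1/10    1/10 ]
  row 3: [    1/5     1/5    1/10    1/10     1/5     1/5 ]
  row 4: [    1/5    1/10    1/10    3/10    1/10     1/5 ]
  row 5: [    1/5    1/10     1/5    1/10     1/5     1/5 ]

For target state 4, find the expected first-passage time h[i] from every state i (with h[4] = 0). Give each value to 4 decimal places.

First-step conditioning: h[4] = 0; for i ≠ 4, h[i] = 1 + Σ_k P[i][k]·h[k].
  h[0] = 1 + 1/10·h[0] + 1/5·h[1] + 1/10·h[2] + 1/10·h[3] + 3/10·h[5]
  h[1] = 1 + 1/10·h[0] + 1/5·h[1] + 1/10·h[2] + 1/10·h[3] + 1/5·h[5]
  h[2] = 1 + 2/5·h[0] + 1/5·h[1] + 1/10·h[2] + 1/10·h[3] + 1/10·h[5]
  h[3] = 1 + 1/5·h[0] + 1/5·h[1] + 1/10·h[2] + 1/10·h[3] + 1/5·h[5]
  h[5] = 1 + 1/5·h[0] + 1/10·h[1] + 1/5·h[2] + 1/10·h[3] + 1/5·h[5]
Solving the 5×5 linear system over states ≠ 4 gives exactly h = [11100/2281, 9970/2281, 12170/2281, 11080/2281, 0, 11300/2281] (h[4] = 0 is the target).

h = [4.8663, 4.3709, 5.3354, 4.8575, 0.0000, 4.9540]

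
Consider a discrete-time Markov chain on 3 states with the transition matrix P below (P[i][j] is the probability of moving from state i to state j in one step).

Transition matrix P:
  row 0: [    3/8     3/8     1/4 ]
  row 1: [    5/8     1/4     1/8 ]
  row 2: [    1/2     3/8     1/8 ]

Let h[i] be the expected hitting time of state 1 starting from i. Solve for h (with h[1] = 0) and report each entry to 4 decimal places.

First-step conditioning: h[1] = 0; for i ≠ 1, h[i] = 1 + Σ_k P[i][k]·h[k].
  h[0] = 1 + 3/8·h[0] + 1/4·h[2]
  h[2] = 1 + 1/2·h[0] + 1/8·h[2]
Solving the 2×2 linear system over states ≠ 1 gives exactly h = [8/3, 0, 8/3] (h[1] = 0 is the target).

h = [2.6667, 0.0000, 2.6667]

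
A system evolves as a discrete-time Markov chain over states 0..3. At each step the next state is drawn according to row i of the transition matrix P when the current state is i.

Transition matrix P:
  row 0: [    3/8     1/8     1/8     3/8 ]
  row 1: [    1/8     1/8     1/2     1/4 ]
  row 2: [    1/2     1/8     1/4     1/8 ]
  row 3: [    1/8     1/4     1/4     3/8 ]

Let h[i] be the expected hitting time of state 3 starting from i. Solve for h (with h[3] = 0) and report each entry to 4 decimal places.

First-step conditioning: h[3] = 0; for i ≠ 3, h[i] = 1 + Σ_k P[i][k]·h[k].
  h[0] = 1 + 3/8·h[0] + 1/8·h[1] + 1/8·h[2]
  h[1] = 1 + 1/8·h[0] + 1/8·h[1] + 1/2·h[2]
  h[2] = 1 + 1/2·h[0] + 1/8·h[1] + 1/4·h[2]
Solving the 3×3 linear system over states ≠ 3 gives exactly h = [448/139, 552/139, 576/139, 0] (h[3] = 0 is the target).

h = [3.2230, 3.9712, 4.1439, 0.0000]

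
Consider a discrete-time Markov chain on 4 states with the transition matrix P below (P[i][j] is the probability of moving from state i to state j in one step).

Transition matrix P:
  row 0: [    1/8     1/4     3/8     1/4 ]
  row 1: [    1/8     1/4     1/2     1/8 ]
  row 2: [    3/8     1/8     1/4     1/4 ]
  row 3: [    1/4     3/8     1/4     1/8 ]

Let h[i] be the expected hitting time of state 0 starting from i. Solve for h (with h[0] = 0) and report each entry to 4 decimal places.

First-step conditioning: h[0] = 0; for i ≠ 0, h[i] = 1 + Σ_k P[i][k]·h[k].
  h[1] = 1 + 1/4·h[1] + 1/2·h[2] + 1/8·h[3]
  h[2] = 1 + 1/8·h[1] + 1/4·h[2] + 1/4·h[3]
  h[3] = 1 + 3/8·h[1] + 1/4·h[2] + 1/8·h[3]
Solving the 3×3 linear system over states ≠ 0 gives exactly h = [0, 164/39, 10/3, 152/39] (h[0] = 0 is the target).

h = [0.0000, 4.2051, 3.3333, 3.8974]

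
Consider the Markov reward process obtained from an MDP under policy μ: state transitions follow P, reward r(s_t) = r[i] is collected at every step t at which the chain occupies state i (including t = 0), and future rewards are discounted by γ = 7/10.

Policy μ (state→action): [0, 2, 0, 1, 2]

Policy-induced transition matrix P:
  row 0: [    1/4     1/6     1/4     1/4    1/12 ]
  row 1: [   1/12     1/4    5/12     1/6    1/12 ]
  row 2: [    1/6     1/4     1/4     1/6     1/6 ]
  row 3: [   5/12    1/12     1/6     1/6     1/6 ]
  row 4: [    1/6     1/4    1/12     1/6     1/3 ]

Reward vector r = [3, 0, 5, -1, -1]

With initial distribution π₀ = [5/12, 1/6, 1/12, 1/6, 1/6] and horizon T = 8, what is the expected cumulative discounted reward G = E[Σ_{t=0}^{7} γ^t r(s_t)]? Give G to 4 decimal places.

t=0: π = [0.4167, 0.1667, 0.0833, 0.1667, 0.1667], E[r] = 1.3333, γ^t·E[r] = 1.333333, running G = 1.333333
t=1: π = [0.2292, 0.1875, 0.2361, 0.2014, 0.1458], E[r] = 1.5208, γ^t·E[r] = 1.064583, running G = 2.397917
t=2: π = [0.2205, 0.1973, 0.2402, 0.1858, 0.1563], E[r] = 1.5203, γ^t·E[r] = 0.744925, running G = 3.142841
t=3: π = [0.2150, 0.2007, 0.2414, 0.1850, 0.1579], E[r] = 1.5090, γ^t·E[r] = 0.517593, running G = 3.660435
t=4: π = [0.2141, 0.2012, 0.2417, 0.1846, 0.1583], E[r] = 1.5080, γ^t·E[r] = 0.362069, running G = 4.022504
t=5: π = [0.2139, 0.2014, 0.2418, 0.1845, 0.1584], E[r] = 1.5075, γ^t·E[r] = 0.253373, running G = 4.275877
t=6: π = [0.2138, 0.2014, 0.2418, 0.1845, 0.1585], E[r] = 1.5075, γ^t·E[r] = 0.177351, running G = 4.453228
t=7: π = [0.2138, 0.2014, 0.2418, 0.1845, 0.1585], E[r] = 1.5074, γ^t·E[r] = 0.124144, running G = 4.577372

G = 4.5774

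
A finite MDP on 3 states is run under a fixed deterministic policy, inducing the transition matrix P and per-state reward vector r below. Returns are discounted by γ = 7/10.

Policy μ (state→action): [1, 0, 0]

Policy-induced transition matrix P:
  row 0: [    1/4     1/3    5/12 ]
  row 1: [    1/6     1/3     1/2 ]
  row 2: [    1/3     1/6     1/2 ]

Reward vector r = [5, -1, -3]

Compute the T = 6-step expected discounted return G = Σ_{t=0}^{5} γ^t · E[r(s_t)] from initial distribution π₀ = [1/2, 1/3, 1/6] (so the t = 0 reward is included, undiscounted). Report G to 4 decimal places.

t=0: π = [0.5000, 0.3333, 0.1667], E[r] = 1.6667, γ^t·E[r] = 1.666667, running G = 1.666667
t=1: π = [0.2361, 0.3056, 0.4583], E[r] = -0.5000, γ^t·E[r] = -0.350000, running G = 1.316667
t=2: π = [0.2627, 0.2569, 0.4803], E[r] = -0.3843, γ^t·E[r] = -0.188287, running G = 1.128380
t=3: π = [0.2686, 0.2533, 0.4781], E[r] = -0.3445, γ^t·E[r] = -0.118171, running G = 1.010209
t=4: π = [0.2687, 0.2536, 0.4776], E[r] = -0.3428, γ^t·E[r] = -0.082311, running G = 0.927898
t=5: π = [0.2687, 0.2537, 0.4776], E[r] = -0.3432, γ^t·E[r] = -0.057686, running G = 0.870212

G = 0.8702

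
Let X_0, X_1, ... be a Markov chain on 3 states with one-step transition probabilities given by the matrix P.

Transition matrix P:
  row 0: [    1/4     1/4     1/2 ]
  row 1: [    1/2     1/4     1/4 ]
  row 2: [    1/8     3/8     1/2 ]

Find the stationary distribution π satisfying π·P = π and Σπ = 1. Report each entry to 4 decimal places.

Balance equations π_j = Σ_i π_i·P[i][j]:
  π_0 = 1/4·π_0 + 1/2·π_1 + 1/8·π_2
  π_1 = 1/4·π_0 + 1/4·π_1 + 3/8·π_2
  normalize: π_0 + π_1 + π_2 = 1
Solving the linear system gives exactly π = [3/11, 10/33, 14/33].

π = [0.2727, 0.3030, 0.4242]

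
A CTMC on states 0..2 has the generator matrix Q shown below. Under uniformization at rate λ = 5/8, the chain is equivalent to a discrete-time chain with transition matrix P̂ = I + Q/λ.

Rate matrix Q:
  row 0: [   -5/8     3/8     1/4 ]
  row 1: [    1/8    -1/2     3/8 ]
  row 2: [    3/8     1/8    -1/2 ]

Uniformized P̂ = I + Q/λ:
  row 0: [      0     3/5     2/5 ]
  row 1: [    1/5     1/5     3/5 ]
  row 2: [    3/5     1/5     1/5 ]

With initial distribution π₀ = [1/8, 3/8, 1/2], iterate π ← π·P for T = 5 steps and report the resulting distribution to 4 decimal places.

t=0: π = [0.1250, 0.3750, 0.5000]
t=1: π = [0.3750, 0.2500, 0.3750]
t=2: π = [0.2750, 0.3500, 0.3750]
t=3: π = [0.2950, 0.3100, 0.3950]
t=4: π = [0.2990, 0.3180, 0.3830]
t=5: π = [0.2934, 0.3196, 0.3870]

π = [0.2934, 0.3196, 0.3870]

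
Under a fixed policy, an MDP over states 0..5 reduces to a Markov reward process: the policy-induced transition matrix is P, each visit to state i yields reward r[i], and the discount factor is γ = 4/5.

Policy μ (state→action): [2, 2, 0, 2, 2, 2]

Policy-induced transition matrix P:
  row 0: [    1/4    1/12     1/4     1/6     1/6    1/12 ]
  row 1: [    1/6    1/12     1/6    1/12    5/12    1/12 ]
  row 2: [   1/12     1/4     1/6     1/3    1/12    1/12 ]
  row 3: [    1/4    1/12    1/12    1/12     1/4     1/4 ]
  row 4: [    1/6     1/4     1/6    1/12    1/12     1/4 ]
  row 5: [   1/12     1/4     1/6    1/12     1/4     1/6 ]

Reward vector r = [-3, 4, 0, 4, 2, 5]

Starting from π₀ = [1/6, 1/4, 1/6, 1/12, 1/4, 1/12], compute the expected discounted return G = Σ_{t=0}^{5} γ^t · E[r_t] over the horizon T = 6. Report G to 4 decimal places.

t=0: π = [0.1667, 0.2500, 0.1667, 0.0833, 0.2500, 0.0833], E[r] = 1.7500, γ^t·E[r] = 1.750000, running G = 1.750000
t=1: π = [0.1667, 0.1667, 0.1736, 0.1389, 0.2083, 0.1458], E[r] = 1.8681, γ^t·E[r] = 1.494444, running G = 3.244444
t=2: π = [0.1655, 0.1713, 0.1690, 0.1406, 0.2002, 0.1534], E[r] = 1.9184, γ^t·E[r] = 1.227778, running G = 4.472222
t=3: π = [0.1653, 0.1704, 0.1687, 0.1394, 0.2032, 0.1529], E[r] = 1.9143, γ^t·E[r] = 0.980123, running G = 5.452346
t=4: π = [0.1653, 0.1708, 0.1688, 0.1393, 0.2026, 0.1532], E[r] = 1.9158, γ^t·E[r] = 0.784723, running G = 6.237068
t=5: π = [0.1652, 0.1708, 0.1688, 0.1393, 0.2028, 0.1531], E[r] = 1.9157, γ^t·E[r] = 0.627740, running G = 6.864808

G = 6.8648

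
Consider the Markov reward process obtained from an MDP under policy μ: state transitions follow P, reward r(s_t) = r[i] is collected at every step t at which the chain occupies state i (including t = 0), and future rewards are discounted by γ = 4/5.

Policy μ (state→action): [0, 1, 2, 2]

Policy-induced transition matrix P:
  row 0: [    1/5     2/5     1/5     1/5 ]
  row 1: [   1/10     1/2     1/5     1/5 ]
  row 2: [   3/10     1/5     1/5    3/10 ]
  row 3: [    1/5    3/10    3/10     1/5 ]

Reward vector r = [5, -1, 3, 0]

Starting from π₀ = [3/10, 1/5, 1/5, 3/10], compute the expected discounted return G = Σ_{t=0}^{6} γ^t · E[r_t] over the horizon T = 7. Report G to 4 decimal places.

t=0: π = [0.3000, 0.2000, 0.2000, 0.3000], E[r] = 1.9000, γ^t·E[r] = 1.900000, running G = 1.900000
t=1: π = [0.2000, 0.3500, 0.2300, 0.2200], E[r] = 1.3400, γ^t·E[r] = 1.072000, running G = 2.972000
t=2: π = [0.1880, 0.3670, 0.2220, 0.2230], E[r] = 1.2390, γ^t·E[r] = 0.792960, running G = 3.764960
t=3: π = [0.1855, 0.3700, 0.2223, 0.2222], E[r] = 1.2244, γ^t·E[r] = 0.626893, running G = 4.391853
t=4: π = [0.1852, 0.3703, 0.2222, 0.2222], E[r] = 1.2225, γ^t·E[r] = 0.500732, running G = 4.892585
t=5: π = [0.1852, 0.3704, 0.2222, 0.2222], E[r] = 1.2223, γ^t·E[r] = 0.400508, running G = 5.293093
t=6: π = [0.1852, 0.3704, 0.2222, 0.2222], E[r] = 1.2222, γ^t·E[r] = 0.320399, running G = 5.613492

G = 5.6135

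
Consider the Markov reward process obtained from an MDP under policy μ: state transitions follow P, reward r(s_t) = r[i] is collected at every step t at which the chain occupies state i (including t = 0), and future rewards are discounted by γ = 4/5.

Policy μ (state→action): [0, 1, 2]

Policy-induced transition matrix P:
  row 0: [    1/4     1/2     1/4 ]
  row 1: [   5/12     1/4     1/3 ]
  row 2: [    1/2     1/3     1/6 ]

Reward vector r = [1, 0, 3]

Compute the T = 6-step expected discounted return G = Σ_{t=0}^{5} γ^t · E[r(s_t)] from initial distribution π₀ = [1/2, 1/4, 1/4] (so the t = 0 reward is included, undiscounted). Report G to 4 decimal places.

G = 4.3173

t=0: π = [0.5000, 0.2500, 0.2500], E[r] = 1.2500, γ^t·E[r] = 1.250000, running G = 1.250000
t=1: π = [0.3542, 0.3958, 0.2500], E[r] = 1.1042, γ^t·E[r] = 0.883333, running G = 2.133333
t=2: π = [0.3785, 0.3594, 0.2622], E[r] = 1.1649, γ^t·E[r] = 0.745556, running G = 2.878889
t=3: π = [0.3754, 0.3665, 0.2581], E[r] = 1.1497, γ^t·E[r] = 0.588667, running G = 3.467556
t=4: π = [0.3756, 0.3654, 0.2590], E[r] = 1.1527, γ^t·E[r] = 0.472143, running G = 3.939699
t=5: π = [0.3757, 0.3655, 0.2589], E[r] = 1.1522, γ^t·E[r] = 0.377565, running G = 4.317264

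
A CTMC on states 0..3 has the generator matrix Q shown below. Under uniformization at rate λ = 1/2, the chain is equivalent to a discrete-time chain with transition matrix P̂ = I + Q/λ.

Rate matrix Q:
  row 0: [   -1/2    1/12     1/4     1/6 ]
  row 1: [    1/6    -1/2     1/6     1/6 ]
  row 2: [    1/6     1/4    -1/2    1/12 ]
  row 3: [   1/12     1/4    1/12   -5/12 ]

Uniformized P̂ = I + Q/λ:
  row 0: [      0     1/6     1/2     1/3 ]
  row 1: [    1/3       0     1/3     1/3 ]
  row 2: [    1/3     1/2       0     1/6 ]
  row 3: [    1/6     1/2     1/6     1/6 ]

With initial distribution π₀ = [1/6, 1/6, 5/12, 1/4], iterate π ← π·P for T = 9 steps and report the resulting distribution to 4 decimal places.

t=0: π = [0.1667, 0.1667, 0.4167, 0.2500]
t=1: π = [0.2361, 0.3611, 0.1806, 0.2222]
t=2: π = [0.2176, 0.2407, 0.2755, 0.2662]
t=3: π = [0.2164, 0.3071, 0.2334, 0.2431]
t=4: π = [0.2207, 0.2743, 0.2511, 0.2539]
t=5: π = [0.2175, 0.2893, 0.2441, 0.2492]
t=6: π = [0.2193, 0.2829, 0.2467, 0.2511]
t=7: π = [0.2184, 0.2855, 0.2458, 0.2504]
t=8: π = [0.2188, 0.2845, 0.2461, 0.2506]
t=9: π = [0.2186, 0.2848, 0.2460, 0.2505]

π = [0.2186, 0.2848, 0.2460, 0.2505]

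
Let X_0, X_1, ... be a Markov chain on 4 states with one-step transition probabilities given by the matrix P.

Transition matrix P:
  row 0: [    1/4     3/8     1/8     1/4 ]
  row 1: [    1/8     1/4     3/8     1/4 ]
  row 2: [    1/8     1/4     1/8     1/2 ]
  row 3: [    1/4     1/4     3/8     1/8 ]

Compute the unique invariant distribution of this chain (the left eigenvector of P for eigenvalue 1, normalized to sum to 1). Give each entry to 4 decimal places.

π = [0.1830, 0.2729, 0.2634, 0.2808]

Balance equations π_j = Σ_i π_i·P[i][j]:
  π_0 = 1/4·π_0 + 1/8·π_1 + 1/8·π_2 + 1/4·π_3
  π_1 = 3/8·π_0 + 1/4·π_1 + 1/4·π_2 + 1/4·π_3
  π_2 = 1/8·π_0 + 3/8·π_1 + 1/8·π_2 + 3/8·π_3
  normalize: π_0 + π_1 + π_2 + π_3 = 1
Solving the linear system gives exactly π = [58/317, 173/634, 167/634, 89/317].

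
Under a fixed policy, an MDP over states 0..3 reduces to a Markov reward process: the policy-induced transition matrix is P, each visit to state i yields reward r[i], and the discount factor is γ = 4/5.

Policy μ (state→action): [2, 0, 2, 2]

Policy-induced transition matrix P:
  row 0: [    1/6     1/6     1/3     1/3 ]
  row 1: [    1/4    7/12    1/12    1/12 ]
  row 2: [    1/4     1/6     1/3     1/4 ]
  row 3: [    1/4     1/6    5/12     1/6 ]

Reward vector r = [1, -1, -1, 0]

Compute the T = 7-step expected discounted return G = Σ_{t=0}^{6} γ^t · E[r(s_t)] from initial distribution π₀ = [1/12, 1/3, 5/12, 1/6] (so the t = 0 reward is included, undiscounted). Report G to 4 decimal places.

t=0: π = [0.0833, 0.3333, 0.4167, 0.1667], E[r] = -0.6667, γ^t·E[r] = -0.666667, running G = -0.666667
t=1: π = [0.2431, 0.3056, 0.2639, 0.1875], E[r] = -0.3264, γ^t·E[r] = -0.261111, running G = -0.927778
t=2: π = [0.2297, 0.2940, 0.2726, 0.2037], E[r] = -0.3368, γ^t·E[r] = -0.215556, running G = -1.143333
t=3: π = [0.2309, 0.2892, 0.2768, 0.2032], E[r] = -0.3351, γ^t·E[r] = -0.171580, running G = -1.314914
t=4: π = [0.2308, 0.2871, 0.2780, 0.2041], E[r] = -0.3344, γ^t·E[r] = -0.136955, running G = -1.451868
t=5: π = [0.2308, 0.2863, 0.2786, 0.2044], E[r] = -0.3341, γ^t·E[r] = -0.109477, running G = -1.561346
t=6: π = [0.2308, 0.2860, 0.2788, 0.2045], E[r] = -0.3340, γ^t·E[r] = -0.087551, running G = -1.648896

G = -1.6489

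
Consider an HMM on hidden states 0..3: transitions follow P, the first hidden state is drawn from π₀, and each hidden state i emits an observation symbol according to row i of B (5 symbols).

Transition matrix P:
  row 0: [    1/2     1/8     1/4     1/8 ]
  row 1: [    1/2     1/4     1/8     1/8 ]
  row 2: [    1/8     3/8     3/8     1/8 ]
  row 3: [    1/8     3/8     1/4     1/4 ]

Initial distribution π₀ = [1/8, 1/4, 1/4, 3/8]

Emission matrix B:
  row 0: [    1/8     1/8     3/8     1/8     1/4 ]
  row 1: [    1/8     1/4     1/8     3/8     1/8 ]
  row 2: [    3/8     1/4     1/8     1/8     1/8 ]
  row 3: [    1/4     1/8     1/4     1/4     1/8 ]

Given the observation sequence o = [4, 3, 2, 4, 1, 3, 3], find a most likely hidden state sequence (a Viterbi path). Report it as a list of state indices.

t=0: δ = [3.125e-02, 3.125e-02, 3.125e-02, 4.688e-02]  (obs o_0=4)
t=1: δ = [1.953e-03, 6.592e-03, 1.465e-03, 2.930e-03]  ψ = [0, 3, 2, 3]  (obs o_1=3)
t=2: δ = [1.236e-03, 2.060e-04, 1.030e-04, 2.060e-04]  ψ = [1, 1, 1, 1]  (obs o_2=2)
t=3: δ = [1.545e-04, 1.931e-05, 3.862e-05, 1.931e-05]  ψ = [0, 0, 0, 0]  (obs o_3=4)
t=4: δ = [9.656e-06, 4.828e-06, 9.656e-06, 2.414e-06]  ψ = [0, 0, 0, 0]  (obs o_4=1)
t=5: δ = [6.035e-07, 1.358e-06, 4.526e-07, 3.017e-07]  ψ = [0, 2, 2, 0]  (obs o_5=3)
t=6: δ = [8.487e-08, 1.273e-07, 2.122e-08, 4.243e-08]  ψ = [1, 1, 1, 1]  (obs o_6=3)
backtrack: best end state = 1; path = [3, 1, 0, 0, 2, 1, 1]

path = [3, 1, 0, 0, 2, 1, 1]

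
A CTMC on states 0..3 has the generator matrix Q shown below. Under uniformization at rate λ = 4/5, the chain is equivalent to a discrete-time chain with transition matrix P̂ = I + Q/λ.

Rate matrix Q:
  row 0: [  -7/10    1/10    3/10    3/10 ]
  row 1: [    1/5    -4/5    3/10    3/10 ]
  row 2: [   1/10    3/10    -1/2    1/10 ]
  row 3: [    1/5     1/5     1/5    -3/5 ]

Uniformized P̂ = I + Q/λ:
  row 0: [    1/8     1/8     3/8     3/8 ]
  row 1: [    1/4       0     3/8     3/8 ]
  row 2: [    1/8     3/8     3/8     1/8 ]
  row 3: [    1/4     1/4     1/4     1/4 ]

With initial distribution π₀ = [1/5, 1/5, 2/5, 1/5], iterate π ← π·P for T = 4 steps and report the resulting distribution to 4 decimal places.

t=0: π = [0.2000, 0.2000, 0.4000, 0.2000]
t=1: π = [0.1750, 0.2250, 0.3500, 0.2500]
t=2: π = [0.1844, 0.2156, 0.3438, 0.2563]
t=3: π = [0.1840, 0.2160, 0.3430, 0.2570]
t=4: π = [0.1841, 0.2159, 0.3429, 0.2571]

π = [0.1841, 0.2159, 0.3429, 0.2571]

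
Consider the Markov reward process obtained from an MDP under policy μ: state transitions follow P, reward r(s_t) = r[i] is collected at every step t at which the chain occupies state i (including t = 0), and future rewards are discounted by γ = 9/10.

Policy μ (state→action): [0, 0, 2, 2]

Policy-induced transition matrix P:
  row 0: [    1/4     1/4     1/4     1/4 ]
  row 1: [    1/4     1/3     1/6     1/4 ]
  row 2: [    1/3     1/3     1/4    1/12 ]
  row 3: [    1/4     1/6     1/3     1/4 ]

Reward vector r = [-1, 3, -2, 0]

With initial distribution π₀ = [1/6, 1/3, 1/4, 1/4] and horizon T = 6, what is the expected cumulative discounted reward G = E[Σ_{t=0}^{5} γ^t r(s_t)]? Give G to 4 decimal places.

t=0: π = [0.1667, 0.3333, 0.2500, 0.2500], E[r] = 0.3333, γ^t·E[r] = 0.333333, running G = 0.333333
t=1: π = [0.2708, 0.2778, 0.2431, 0.2083], E[r] = 0.0764, γ^t·E[r] = 0.068750, running G = 0.402083
t=2: π = [0.2703, 0.2760, 0.2442, 0.2095], E[r] = 0.0694, γ^t·E[r] = 0.056250, running G = 0.458333
t=3: π = [0.2704, 0.2759, 0.2445, 0.2093], E[r] = 0.0684, γ^t·E[r] = 0.049887, running G = 0.508220
t=4: π = [0.2704, 0.2759, 0.2445, 0.2093], E[r] = 0.0685, γ^t·E[r] = 0.044938, running G = 0.553158
t=5: π = [0.2704, 0.2759, 0.2444, 0.2093], E[r] = 0.0685, γ^t·E[r] = 0.040459, running G = 0.593617

G = 0.5936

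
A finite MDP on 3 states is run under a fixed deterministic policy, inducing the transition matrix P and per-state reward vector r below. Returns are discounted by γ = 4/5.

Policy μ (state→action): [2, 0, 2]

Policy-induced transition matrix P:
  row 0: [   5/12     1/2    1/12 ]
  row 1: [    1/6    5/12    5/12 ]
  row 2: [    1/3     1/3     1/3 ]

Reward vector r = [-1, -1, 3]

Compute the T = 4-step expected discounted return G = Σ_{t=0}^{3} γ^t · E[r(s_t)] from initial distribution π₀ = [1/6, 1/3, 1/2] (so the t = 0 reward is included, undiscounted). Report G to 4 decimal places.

G = 1.4233

t=0: π = [0.1667, 0.3333, 0.5000], E[r] = 1.0000, γ^t·E[r] = 1.000000, running G = 1.000000
t=1: π = [0.2917, 0.3889, 0.3194], E[r] = 0.2778, γ^t·E[r] = 0.222222, running G = 1.222222
t=2: π = [0.2928, 0.4144, 0.2928], E[r] = 0.1713, γ^t·E[r] = 0.109630, running G = 1.331852
t=3: π = [0.2887, 0.4167, 0.2947], E[r] = 0.1786, γ^t·E[r] = 0.091457, running G = 1.423309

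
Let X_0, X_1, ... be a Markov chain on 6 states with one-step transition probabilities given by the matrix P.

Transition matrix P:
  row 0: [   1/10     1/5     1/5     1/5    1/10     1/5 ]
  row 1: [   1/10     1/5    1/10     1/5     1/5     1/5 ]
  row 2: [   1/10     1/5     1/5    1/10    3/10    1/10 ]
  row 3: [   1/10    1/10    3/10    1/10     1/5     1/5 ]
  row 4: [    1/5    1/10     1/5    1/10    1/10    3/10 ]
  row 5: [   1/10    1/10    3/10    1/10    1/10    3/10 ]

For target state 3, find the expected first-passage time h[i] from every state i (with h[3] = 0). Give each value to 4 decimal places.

First-step conditioning: h[3] = 0; for i ≠ 3, h[i] = 1 + Σ_k P[i][k]·h[k].
  h[0] = 1 + 1/10·h[0] + 1/5·h[1] + 1/5·h[2] + 1/10·h[4] + 1/5·h[5]
  h[1] = 1 + 1/10·h[0] + 1/5·h[1] + 1/10·h[2] + 1/5·h[4] + 1/5·h[5]
  h[2] = 1 + 1/10·h[0] + 1/5·h[1] + 1/5·h[2] + 3/10·h[4] + 1/10·h[5]
  h[4] = 1 + 1/5·h[0] + 1/10·h[1] + 1/5·h[2] + 1/10·h[4] + 3/10·h[5]
  h[5] = 1 + 1/10·h[0] + 1/10·h[1] + 3/10·h[2] + 1/10·h[4] + 3/10·h[5]
Solving the 5×5 linear system over states ≠ 3 gives exactly h = [15285/2171, 45865/6513, 50905/6513, 0, 51005/6513, 17170/2171] (h[3] = 0 is the target).

h = [7.0405, 7.0421, 7.8159, 0.0000, 7.8313, 7.9088]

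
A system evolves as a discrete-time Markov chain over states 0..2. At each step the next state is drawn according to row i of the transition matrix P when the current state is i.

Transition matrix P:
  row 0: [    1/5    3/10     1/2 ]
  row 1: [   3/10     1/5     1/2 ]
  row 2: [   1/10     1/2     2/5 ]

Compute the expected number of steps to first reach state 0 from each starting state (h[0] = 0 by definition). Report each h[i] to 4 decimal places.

h = [0.0000, 4.7826, 5.6522]

First-step conditioning: h[0] = 0; for i ≠ 0, h[i] = 1 + Σ_k P[i][k]·h[k].
  h[1] = 1 + 1/5·h[1] + 1/2·h[2]
  h[2] = 1 + 1/2·h[1] + 2/5·h[2]
Solving the 2×2 linear system over states ≠ 0 gives exactly h = [0, 110/23, 130/23] (h[0] = 0 is the target).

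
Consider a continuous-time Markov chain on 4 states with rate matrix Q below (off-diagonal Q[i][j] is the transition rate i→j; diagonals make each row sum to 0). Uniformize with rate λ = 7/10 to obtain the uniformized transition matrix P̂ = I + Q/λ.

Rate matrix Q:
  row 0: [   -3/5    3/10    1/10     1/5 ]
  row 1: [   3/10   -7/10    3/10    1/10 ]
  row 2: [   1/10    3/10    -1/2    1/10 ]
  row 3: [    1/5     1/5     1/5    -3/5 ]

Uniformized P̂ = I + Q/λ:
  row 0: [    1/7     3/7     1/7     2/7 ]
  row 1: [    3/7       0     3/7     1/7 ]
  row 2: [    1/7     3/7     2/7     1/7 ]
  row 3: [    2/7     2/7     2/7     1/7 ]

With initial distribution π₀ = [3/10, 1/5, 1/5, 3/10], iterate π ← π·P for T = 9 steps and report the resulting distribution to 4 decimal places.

π = [0.2489, 0.2822, 0.2904, 0.1784]

t=0: π = [0.3000, 0.2000, 0.2000, 0.3000]
t=1: π = [0.2429, 0.3000, 0.2714, 0.1857]
t=2: π = [0.2551, 0.2735, 0.2939, 0.1776]
t=3: π = [0.2464, 0.2860, 0.2883, 0.1793]
t=4: π = [0.2502, 0.2804, 0.2914, 0.1781]
t=5: π = [0.2484, 0.2830, 0.2900, 0.1786]
t=6: π = [0.2492, 0.2818, 0.2907, 0.1783]
t=7: π = [0.2488, 0.2823, 0.2904, 0.1785]
t=8: π = [0.2490, 0.2821, 0.2905, 0.1784]
t=9: π = [0.2489, 0.2822, 0.2904, 0.1784]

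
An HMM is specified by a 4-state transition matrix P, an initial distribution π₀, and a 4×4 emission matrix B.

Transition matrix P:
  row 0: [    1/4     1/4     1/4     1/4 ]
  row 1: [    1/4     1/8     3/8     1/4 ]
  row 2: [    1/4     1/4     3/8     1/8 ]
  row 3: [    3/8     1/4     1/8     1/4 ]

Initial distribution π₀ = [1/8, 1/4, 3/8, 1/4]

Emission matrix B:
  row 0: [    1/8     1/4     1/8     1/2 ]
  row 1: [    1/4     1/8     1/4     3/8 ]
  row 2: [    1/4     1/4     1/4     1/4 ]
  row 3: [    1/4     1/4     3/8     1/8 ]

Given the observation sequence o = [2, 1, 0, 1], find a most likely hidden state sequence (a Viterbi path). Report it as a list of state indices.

path = [2, 2, 2, 2]

t=0: δ = [1.562e-02, 6.250e-02, 9.375e-02, 9.375e-02]  (obs o_0=2)
t=1: δ = [8.789e-03, 2.930e-03, 8.789e-03, 5.859e-03]  ψ = [3, 2, 2, 3]  (obs o_1=1)
t=2: δ = [2.747e-04, 5.493e-04, 8.240e-04, 5.493e-04]  ψ = [0, 0, 2, 0]  (obs o_2=0)
t=3: δ = [5.150e-05, 2.575e-05, 7.725e-05, 3.433e-05]  ψ = [2, 2, 2, 1]  (obs o_3=1)
backtrack: best end state = 2; path = [2, 2, 2, 2]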